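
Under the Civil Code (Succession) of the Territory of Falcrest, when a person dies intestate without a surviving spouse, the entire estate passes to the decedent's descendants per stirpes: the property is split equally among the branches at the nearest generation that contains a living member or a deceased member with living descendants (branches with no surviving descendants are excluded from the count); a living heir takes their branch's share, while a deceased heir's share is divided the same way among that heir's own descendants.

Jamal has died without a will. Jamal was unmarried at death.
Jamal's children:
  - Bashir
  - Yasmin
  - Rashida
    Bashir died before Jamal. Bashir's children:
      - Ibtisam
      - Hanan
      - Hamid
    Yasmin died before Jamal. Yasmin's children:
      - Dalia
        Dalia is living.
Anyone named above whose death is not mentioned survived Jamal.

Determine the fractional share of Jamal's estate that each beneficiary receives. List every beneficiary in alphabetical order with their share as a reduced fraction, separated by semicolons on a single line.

Dalia 1/3; Hamid 1/9; Hanan 1/9; Ibtisam 1/9; Rashida 1/3

There is no surviving spouse, so the entire estate passes to Jamal's descendants per stirpes.
The estate is divided into 3 equal shares of 1/3 among Bashir, Yasmin, Rashida.
Bashir predeceased; the 1/3 allotted to Bashir's branch passes to Bashir's issue by representation.
The 1/3 is divided into 3 equal shares of 1/9 among Ibtisam, Hanan, Hamid.
Ibtisam is living and takes 1/9.
Hanan is living and takes 1/9.
Hamid is living and takes 1/9.
Yasmin predeceased; the 1/3 allotted to Yasmin's branch passes to Yasmin's issue by representation.
Dalia is the sole taker at this level and receives the full 1/3.
Rashida is living and takes 1/3.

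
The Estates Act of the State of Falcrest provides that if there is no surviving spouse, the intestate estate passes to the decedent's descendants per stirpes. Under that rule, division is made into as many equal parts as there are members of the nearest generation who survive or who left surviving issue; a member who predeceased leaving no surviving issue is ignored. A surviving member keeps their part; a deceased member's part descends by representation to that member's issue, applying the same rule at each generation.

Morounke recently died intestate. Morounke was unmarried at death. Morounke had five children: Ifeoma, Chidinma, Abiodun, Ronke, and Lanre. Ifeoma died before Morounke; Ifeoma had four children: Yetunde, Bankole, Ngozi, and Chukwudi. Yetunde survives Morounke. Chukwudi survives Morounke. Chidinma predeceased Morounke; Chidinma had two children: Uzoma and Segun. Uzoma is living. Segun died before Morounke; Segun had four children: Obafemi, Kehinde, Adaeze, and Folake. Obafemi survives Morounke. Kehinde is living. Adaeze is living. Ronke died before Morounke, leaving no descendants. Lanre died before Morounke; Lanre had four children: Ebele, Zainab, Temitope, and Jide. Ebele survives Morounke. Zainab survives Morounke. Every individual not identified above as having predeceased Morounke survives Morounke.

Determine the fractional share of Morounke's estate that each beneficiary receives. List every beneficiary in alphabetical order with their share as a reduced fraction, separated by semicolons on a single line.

Abiodun 1/4; Adaeze 1/32; Bankole 1/16; Chukwudi 1/16; Ebele 1/16; Folake 1/32; Jide 1/16; Kehinde 1/32; Ngozi 1/16; Obafemi 1/32; Temitope 1/16; Uzoma 1/8; Yetunde 1/16; Zainab 1/16

There is no surviving spouse, so the entire estate passes to Morounke's descendants per stirpes.
Ronke left no surviving issue, so that branch lapses and is disregarded.
The estate is divided into 4 equal shares of 1/4 among Ifeoma, Chidinma, Abiodun, Lanre.
Ifeoma predeceased; the 1/4 allotted to Ifeoma's branch passes to Ifeoma's issue by representation.
The 1/4 is divided into 4 equal shares of 1/16 among Yetunde, Bankole, Ngozi, Chukwudi.
Yetunde is living and takes 1/16.
Bankole is living and takes 1/16.
Ngozi is living and takes 1/16.
Chukwudi is living and takes 1/16.
Chidinma predeceased; the 1/4 allotted to Chidinma's branch passes to Chidinma's issue by representation.
The 1/4 is divided into 2 equal shares of 1/8 among Uzoma, Segun.
Uzoma is living and takes 1/8.
Segun predeceased; the 1/8 allotted to Segun's branch passes to Segun's issue by representation.
The 1/8 is divided into 4 equal shares of 1/32 among Obafemi, Kehinde, Adaeze, Folake.
Obafemi is living and takes 1/32.
Kehinde is living and takes 1/32.
Adaeze is living and takes 1/32.
Folake is living and takes 1/32.
Abiodun is living and takes 1/4.
Lanre predeceased; the 1/4 allotted to Lanre's branch passes to Lanre's issue by representation.
The 1/4 is divided into 4 equal shares of 1/16 among Ebele, Zainab, Temitope, Jide.
Ebele is living and takes 1/16.
Zainab is living and takes 1/16.
Temitope is living and takes 1/16.
Jide is living and takes 1/16.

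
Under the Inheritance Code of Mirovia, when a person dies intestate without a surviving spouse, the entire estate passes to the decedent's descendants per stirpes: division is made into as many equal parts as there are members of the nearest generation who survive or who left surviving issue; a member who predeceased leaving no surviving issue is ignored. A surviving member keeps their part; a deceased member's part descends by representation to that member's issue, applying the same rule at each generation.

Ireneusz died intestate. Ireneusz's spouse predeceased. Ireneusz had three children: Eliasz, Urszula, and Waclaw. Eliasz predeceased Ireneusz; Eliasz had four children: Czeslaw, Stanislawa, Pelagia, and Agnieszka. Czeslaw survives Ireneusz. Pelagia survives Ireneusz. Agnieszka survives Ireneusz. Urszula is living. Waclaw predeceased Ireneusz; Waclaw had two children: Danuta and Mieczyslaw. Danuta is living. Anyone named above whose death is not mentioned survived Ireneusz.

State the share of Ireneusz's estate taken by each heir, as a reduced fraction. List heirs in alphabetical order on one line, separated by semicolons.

Agnieszka 1/12; Czeslaw 1/12; Danuta 1/6; Mieczyslaw 1/6; Pelagia 1/12; Stanislawa 1/12; Urszula 1/3

There is no surviving spouse, so the entire estate passes to Ireneusz's descendants per stirpes.
The estate is divided into 3 equal shares of 1/3 among Eliasz, Urszula, Waclaw.
Eliasz predeceased; the 1/3 allotted to Eliasz's branch passes to Eliasz's issue by representation.
The 1/3 is divided into 4 equal shares of 1/12 among Czeslaw, Stanislawa, Pelagia, Agnieszka.
Czeslaw is living and takes 1/12.
Stanislawa is living and takes 1/12.
Pelagia is living and takes 1/12.
Agnieszka is living and takes 1/12.
Urszula is living and takes 1/3.
Waclaw predeceased; the 1/3 allotted to Waclaw's branch passes to Waclaw's issue by representation.
The 1/3 is divided into 2 equal shares of 1/6 among Danuta, Mieczyslaw.
Danuta is living and takes 1/6.
Mieczyslaw is living and takes 1/6.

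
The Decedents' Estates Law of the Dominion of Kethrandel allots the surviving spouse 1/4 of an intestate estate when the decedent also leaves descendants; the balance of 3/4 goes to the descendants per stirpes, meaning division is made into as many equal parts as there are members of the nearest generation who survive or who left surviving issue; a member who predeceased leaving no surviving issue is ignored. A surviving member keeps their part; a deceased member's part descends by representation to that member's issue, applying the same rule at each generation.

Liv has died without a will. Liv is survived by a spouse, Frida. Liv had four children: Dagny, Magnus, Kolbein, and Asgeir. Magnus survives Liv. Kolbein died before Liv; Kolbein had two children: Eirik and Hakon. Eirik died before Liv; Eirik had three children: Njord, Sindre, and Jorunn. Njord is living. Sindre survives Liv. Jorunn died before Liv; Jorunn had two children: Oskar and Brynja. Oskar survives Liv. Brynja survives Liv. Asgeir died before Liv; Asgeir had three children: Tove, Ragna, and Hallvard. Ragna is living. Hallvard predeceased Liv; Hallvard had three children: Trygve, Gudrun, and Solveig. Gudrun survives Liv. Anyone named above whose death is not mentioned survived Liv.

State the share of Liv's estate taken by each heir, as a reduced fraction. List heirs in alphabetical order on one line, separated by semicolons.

Brynja 1/64; Dagny 3/16; Frida 1/4; Gudrun 1/48; Hakon 3/32; Magnus 3/16; Njord 1/32; Oskar 1/64; Ragna 1/16; Sindre 1/32; Solveig 1/48; Tove 1/16; Trygve 1/48

Frida, as surviving spouse, takes 1/4.
The remaining 3/4 passes to Liv's descendants per stirpes.
The 3/4 is divided into 4 equal shares of 3/16 among Dagny, Magnus, Kolbein, Asgeir.
Dagny is living and takes 3/16.
Magnus is living and takes 3/16.
Kolbein predeceased; the 3/16 allotted to Kolbein's branch passes to Kolbein's issue by representation.
The 3/16 is divided into 2 equal shares of 3/32 among Eirik, Hakon.
Eirik predeceased; the 3/32 allotted to Eirik's branch passes to Eirik's issue by representation.
The 3/32 is divided into 3 equal shares of 1/32 among Njord, Sindre, Jorunn.
Njord is living and takes 1/32.
Sindre is living and takes 1/32.
Jorunn predeceased; the 1/32 allotted to Jorunn's branch passes to Jorunn's issue by representation.
The 1/32 is divided into 2 equal shares of 1/64 among Oskar, Brynja.
Oskar is living and takes 1/64.
Brynja is living and takes 1/64.
Hakon is living and takes 3/32.
Asgeir predeceased; the 3/16 allotted to Asgeir's branch passes to Asgeir's issue by representation.
The 3/16 is divided into 3 equal shares of 1/16 among Tove, Ragna, Hallvard.
Tove is living and takes 1/16.
Ragna is living and takes 1/16.
Hallvard predeceased; the 1/16 allotted to Hallvard's branch passes to Hallvard's issue by representation.
The 1/16 is divided into 3 equal shares of 1/48 among Trygve, Gudrun, Solveig.
Trygve is living and takes 1/48.
Gudrun is living and takes 1/48.
Solveig is living and takes 1/48.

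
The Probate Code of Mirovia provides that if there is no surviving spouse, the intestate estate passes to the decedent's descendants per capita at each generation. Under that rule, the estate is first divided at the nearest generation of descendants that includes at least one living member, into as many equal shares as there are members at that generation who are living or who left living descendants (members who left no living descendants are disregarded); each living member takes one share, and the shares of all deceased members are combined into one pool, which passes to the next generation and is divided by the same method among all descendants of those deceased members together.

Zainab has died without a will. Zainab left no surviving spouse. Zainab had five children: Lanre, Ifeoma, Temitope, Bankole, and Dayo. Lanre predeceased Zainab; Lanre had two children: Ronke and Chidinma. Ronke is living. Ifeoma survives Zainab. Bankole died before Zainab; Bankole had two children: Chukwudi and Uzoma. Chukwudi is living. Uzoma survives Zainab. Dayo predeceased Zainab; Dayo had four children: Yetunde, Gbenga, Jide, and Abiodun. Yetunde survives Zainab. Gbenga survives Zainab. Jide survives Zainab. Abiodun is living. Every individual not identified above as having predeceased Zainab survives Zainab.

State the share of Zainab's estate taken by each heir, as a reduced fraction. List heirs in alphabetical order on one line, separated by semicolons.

Abiodun 3/40; Chidinma 3/40; Chukwudi 3/40; Gbenga 3/40; Ifeoma 1/5; Jide 3/40; Ronke 3/40; Temitope 1/5; Uzoma 3/40; Yetunde 3/40

There is no surviving spouse, so the entire estate passes to Zainab's descendants per capita at each generation.
At generation 1 (Lanre, Ifeoma, Temitope, Bankole, Dayo) there are 5 shares of (1)/5 = 1/5 each.
Living: Ifeoma and Temitope — each takes 1/5.
Deceased: Lanre, Bankole, and Dayo. Their combined 3/5 is pooled and carried to generation 2.
At generation 2 (Ronke, Chidinma, Chukwudi, Uzoma, Yetunde, Gbenga, Jide, Abiodun) there are 8 shares of (3/5)/8 = 3/40 each.
Living: Ronke, Chidinma, Chukwudi, Uzoma, Yetunde, Gbenga, Jide, and Abiodun — each takes 3/40.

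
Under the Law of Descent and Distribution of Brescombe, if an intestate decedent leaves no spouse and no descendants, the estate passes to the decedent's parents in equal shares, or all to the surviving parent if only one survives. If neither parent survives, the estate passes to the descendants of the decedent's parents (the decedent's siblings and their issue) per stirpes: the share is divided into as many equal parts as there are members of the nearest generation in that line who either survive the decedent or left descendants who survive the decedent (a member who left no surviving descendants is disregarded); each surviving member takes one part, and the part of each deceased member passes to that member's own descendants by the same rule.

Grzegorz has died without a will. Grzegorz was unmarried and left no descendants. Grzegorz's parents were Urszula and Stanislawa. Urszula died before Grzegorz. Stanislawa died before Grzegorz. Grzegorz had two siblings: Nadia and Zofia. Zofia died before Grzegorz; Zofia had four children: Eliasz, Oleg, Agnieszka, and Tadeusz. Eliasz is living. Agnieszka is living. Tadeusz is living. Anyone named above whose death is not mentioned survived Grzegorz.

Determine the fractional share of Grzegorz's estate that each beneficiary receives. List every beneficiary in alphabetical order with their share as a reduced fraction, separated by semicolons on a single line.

Neither parent survives and there are no descendants, so the estate passes to Grzegorz's siblings and their issue per stirpes.
The estate is divided into 2 equal shares of 1/2 among Nadia, Zofia.
Nadia is living and takes 1/2.
Zofia predeceased; the 1/2 allotted to Zofia's branch passes to Zofia's issue by representation.
The 1/2 is divided into 4 equal shares of 1/8 among Eliasz, Oleg, Agnieszka, Tadeusz.
Eliasz is living and takes 1/8.
Oleg is living and takes 1/8.
Agnieszka is living and takes 1/8.
Tadeusz is living and takes 1/8.

Agnieszka 1/8; Eliasz 1/8; Nadia 1/2; Oleg 1/8; Tadeusz 1/8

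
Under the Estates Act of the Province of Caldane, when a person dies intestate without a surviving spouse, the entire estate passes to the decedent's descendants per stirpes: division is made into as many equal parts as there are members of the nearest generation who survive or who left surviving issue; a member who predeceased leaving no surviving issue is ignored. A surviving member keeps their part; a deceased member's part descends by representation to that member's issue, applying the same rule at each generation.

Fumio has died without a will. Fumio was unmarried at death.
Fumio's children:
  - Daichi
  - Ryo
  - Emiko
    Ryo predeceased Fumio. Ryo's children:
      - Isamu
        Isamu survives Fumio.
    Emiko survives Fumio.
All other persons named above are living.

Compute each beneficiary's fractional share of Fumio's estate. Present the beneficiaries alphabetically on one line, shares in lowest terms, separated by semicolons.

There is no surviving spouse, so the entire estate passes to Fumio's descendants per stirpes.
The estate is divided into 3 equal shares of 1/3 among Daichi, Ryo, Emiko.
Daichi is living and takes 1/3.
Ryo predeceased; the 1/3 allotted to Ryo's branch passes to Ryo's issue by representation.
Isamu is the sole taker at this level and receives the full 1/3.
Emiko is living and takes 1/3.

Daichi 1/3; Emiko 1/3; Isamu 1/3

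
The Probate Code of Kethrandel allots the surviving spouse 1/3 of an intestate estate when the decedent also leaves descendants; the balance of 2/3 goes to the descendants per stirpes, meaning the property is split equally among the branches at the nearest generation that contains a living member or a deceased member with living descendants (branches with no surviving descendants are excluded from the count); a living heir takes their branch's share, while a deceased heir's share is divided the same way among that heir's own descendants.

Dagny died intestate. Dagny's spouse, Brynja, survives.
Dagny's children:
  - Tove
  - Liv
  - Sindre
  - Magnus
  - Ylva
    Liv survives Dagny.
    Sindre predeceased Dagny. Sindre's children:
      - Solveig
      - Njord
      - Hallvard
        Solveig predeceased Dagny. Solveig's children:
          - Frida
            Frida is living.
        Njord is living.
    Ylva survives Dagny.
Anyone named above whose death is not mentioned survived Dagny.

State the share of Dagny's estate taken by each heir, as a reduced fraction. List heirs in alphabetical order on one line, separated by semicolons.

Brynja 1/3; Frida 2/45; Hallvard 2/45; Liv 2/15; Magnus 2/15; Njord 2/45; Tove 2/15; Ylva 2/15

Brynja, as surviving spouse, takes 1/3.
The remaining 2/3 passes to Dagny's descendants per stirpes.
The 2/3 is divided into 5 equal shares of 2/15 among Tove, Liv, Sindre, Magnus, Ylva.
Tove is living and takes 2/15.
Liv is living and takes 2/15.
Sindre predeceased; the 2/15 allotted to Sindre's branch passes to Sindre's issue by representation.
The 2/15 is divided into 3 equal shares of 2/45 among Solveig, Njord, Hallvard.
Solveig predeceased; the 2/45 allotted to Solveig's branch passes to Solveig's issue by representation.
Frida is the sole taker at this level and receives the full 2/45.
Njord is living and takes 2/45.
Hallvard is living and takes 2/45.
Magnus is living and takes 2/15.
Ylva is living and takes 2/15.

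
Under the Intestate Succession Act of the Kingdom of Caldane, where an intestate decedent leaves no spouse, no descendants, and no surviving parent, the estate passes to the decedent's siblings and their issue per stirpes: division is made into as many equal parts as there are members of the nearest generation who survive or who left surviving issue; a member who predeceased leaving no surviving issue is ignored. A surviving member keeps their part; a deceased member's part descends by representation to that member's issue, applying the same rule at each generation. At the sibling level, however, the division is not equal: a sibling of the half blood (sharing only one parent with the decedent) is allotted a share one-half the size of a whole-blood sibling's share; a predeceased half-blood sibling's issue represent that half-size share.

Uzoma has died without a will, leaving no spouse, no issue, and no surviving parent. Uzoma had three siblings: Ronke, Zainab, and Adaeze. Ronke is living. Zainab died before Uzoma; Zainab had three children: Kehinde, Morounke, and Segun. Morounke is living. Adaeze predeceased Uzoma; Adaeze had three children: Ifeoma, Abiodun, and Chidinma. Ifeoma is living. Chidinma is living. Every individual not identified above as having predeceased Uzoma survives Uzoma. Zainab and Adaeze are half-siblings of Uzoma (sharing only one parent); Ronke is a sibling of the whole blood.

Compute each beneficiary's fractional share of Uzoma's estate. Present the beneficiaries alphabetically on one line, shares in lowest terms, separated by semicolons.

Abiodun 1/12; Chidinma 1/12; Ifeoma 1/12; Kehinde 1/12; Morounke 1/12; Ronke 1/2; Segun 1/12

No spouse, descendants, or parent survives, so the estate passes to Uzoma's siblings per stirpes.
Half-blood siblings count for one-half the weight of whole-blood siblings at the initial division.
Dividing 1 in proportion to weights (total weight 2): Ronke (weight 1) → 1/2; Zainab (weight 1/2) → 1/4; Adaeze (weight 1/2) → 1/4.
Ronke is living and takes 1/2.
Zainab predeceased; the 1/4 allotted to Zainab's branch passes to Zainab's issue by representation.
The 1/4 is divided into 3 equal shares of 1/12 among Kehinde, Morounke, Segun.
Kehinde is living and takes 1/12.
Morounke is living and takes 1/12.
Segun is living and takes 1/12.
Adaeze predeceased; the 1/4 allotted to Adaeze's branch passes to Adaeze's issue by representation.
The 1/4 is divided into 3 equal shares of 1/12 among Ifeoma, Abiodun, Chidinma.
Ifeoma is living and takes 1/12.
Abiodun is living and takes 1/12.
Chidinma is living and takes 1/12.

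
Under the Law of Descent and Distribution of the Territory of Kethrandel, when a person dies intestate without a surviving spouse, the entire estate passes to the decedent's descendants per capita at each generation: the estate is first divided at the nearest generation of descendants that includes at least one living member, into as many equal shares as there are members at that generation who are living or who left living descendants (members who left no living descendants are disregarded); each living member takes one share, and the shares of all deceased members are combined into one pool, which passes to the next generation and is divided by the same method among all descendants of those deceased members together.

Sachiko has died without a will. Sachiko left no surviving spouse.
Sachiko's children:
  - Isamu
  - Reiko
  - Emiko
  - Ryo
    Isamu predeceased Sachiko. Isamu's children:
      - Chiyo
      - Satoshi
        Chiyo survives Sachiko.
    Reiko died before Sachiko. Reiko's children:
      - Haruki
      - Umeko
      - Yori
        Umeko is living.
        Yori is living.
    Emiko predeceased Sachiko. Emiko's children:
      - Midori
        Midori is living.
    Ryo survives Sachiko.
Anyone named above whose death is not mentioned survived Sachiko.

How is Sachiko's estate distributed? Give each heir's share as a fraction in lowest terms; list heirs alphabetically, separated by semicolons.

There is no surviving spouse, so the entire estate passes to Sachiko's descendants per capita at each generation.
At generation 1 (Isamu, Reiko, Emiko, Ryo) there are 4 shares of (1)/4 = 1/4 each.
Living: Ryo — each takes 1/4.
Deceased: Isamu, Reiko, and Emiko. Their combined 3/4 is pooled and carried to generation 2.
At generation 2 (Chiyo, Satoshi, Haruki, Umeko, Yori, Midori) there are 6 shares of (3/4)/6 = 1/8 each.
Living: Chiyo, Satoshi, Haruki, Umeko, Yori, and Midori — each takes 1/8.

Chiyo 1/8; Haruki 1/8; Midori 1/8; Ryo 1/4; Satoshi 1/8; Umeko 1/8; Yori 1/8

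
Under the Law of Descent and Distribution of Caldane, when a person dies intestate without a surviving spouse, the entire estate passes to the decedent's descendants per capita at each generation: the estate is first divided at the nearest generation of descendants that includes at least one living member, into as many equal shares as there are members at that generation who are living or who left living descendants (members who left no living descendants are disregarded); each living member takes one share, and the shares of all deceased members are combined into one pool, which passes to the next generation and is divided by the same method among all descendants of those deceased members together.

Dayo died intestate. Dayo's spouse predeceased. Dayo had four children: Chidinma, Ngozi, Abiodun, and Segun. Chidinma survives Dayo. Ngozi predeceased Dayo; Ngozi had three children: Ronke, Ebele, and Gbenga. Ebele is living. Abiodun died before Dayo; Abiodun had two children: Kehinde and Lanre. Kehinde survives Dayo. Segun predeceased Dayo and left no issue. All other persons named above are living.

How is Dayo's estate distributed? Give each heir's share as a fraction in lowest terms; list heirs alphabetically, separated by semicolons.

There is no surviving spouse, so the entire estate passes to Dayo's descendants per capita at each generation.
At generation 1 (Chidinma, Ngozi, Abiodun) there are 3 shares of (1)/3 = 1/3 each.
Living: Chidinma — each takes 1/3.
Deceased: Ngozi and Abiodun. Their combined 2/3 is pooled and carried to generation 2.
At generation 2 (Ronke, Ebele, Gbenga, Kehinde, Lanre) there are 5 shares of (2/3)/5 = 2/15 each.
Living: Ronke, Ebele, Gbenga, Kehinde, and Lanre — each takes 2/15.

Chidinma 1/3; Ebele 2/15; Gbenga 2/15; Kehinde 2/15; Lanre 2/15; Ronke 2/15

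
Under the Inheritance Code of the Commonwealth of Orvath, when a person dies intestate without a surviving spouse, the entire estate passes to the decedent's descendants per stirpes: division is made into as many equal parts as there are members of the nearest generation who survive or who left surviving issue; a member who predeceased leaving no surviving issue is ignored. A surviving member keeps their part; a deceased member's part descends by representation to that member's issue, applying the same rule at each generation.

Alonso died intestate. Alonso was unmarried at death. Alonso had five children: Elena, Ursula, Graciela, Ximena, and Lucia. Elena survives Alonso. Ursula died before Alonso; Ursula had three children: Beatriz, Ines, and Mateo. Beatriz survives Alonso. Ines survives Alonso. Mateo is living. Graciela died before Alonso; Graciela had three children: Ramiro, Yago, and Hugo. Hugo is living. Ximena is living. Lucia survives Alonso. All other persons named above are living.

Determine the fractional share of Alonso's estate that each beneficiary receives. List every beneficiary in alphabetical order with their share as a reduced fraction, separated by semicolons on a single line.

Beatriz 1/15; Elena 1/5; Hugo 1/15; Ines 1/15; Lucia 1/5; Mateo 1/15; Ramiro 1/15; Ximena 1/5; Yago 1/15

There is no surviving spouse, so the entire estate passes to Alonso's descendants per stirpes.
The estate is divided into 5 equal shares of 1/5 among Elena, Ursula, Graciela, Ximena, Lucia.
Elena is living and takes 1/5.
Ursula predeceased; the 1/5 allotted to Ursula's branch passes to Ursula's issue by representation.
The 1/5 is divided into 3 equal shares of 1/15 among Beatriz, Ines, Mateo.
Beatriz is living and takes 1/15.
Ines is living and takes 1/15.
Mateo is living and takes 1/15.
Graciela predeceased; the 1/5 allotted to Graciela's branch passes to Graciela's issue by representation.
The 1/5 is divided into 3 equal shares of 1/15 among Ramiro, Yago, Hugo.
Ramiro is living and takes 1/15.
Yago is living and takes 1/15.
Hugo is living and takes 1/15.
Ximena is living and takes 1/5.
Lucia is living and takes 1/5.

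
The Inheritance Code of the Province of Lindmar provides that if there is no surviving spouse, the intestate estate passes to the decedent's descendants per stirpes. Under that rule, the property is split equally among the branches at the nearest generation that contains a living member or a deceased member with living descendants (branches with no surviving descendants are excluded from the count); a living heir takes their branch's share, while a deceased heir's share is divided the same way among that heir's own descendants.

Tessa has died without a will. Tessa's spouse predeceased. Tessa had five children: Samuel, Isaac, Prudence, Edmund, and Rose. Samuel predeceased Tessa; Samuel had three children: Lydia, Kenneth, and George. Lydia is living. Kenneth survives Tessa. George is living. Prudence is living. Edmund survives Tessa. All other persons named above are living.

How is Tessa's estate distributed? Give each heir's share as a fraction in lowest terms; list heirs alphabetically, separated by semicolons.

There is no surviving spouse, so the entire estate passes to Tessa's descendants per stirpes.
The estate is divided into 5 equal shares of 1/5 among Samuel, Isaac, Prudence, Edmund, Rose.
Samuel predeceased; the 1/5 allotted to Samuel's branch passes to Samuel's issue by representation.
The 1/5 is divided into 3 equal shares of 1/15 among Lydia, Kenneth, George.
Lydia is living and takes 1/15.
Kenneth is living and takes 1/15.
George is living and takes 1/15.
Isaac is living and takes 1/5.
Prudence is living and takes 1/5.
Edmund is living and takes 1/5.
Rose is living and takes 1/5.

Edmund 1/5; George 1/15; Isaac 1/5; Kenneth 1/15; Lydia 1/15; Prudence 1/5; Rose 1/5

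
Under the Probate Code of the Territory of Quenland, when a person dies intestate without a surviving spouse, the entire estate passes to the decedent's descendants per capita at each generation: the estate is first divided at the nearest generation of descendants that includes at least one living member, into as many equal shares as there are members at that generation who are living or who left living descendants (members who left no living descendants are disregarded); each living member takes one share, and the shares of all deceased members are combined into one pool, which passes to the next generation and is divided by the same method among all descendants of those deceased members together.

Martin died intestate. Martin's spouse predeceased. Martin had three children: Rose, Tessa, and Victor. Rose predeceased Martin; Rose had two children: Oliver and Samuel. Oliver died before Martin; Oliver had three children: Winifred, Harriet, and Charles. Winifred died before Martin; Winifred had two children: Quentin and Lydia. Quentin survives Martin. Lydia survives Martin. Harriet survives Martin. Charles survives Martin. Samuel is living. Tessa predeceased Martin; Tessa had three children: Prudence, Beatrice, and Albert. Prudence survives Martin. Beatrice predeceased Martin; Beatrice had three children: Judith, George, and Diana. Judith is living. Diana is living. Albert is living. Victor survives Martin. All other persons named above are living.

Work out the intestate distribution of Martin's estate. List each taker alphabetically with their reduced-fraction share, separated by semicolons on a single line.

There is no surviving spouse, so the entire estate passes to Martin's descendants per capita at each generation.
At generation 1 (Rose, Tessa, Victor) there are 3 shares of (1)/3 = 1/3 each.
Living: Victor — each takes 1/3.
Deceased: Rose and Tessa. Their combined 2/3 is pooled and carried to generation 2.
At generation 2 (Oliver, Samuel, Prudence, Beatrice, Albert) there are 5 shares of (2/3)/5 = 2/15 each.
Living: Samuel, Prudence, and Albert — each takes 2/15.
Deceased: Oliver and Beatrice. Their combined 4/15 is pooled and carried to generation 3.
At generation 3 (Winifred, Harriet, Charles, Judith, George, Diana) there are 6 shares of (4/15)/6 = 2/45 each.
Living: Harriet, Charles, Judith, George, and Diana — each takes 2/45.
Deceased: Winifred. That 2/45 share is carried to generation 4.
At generation 4 (Quentin, Lydia) there are 2 shares of (2/45)/2 = 1/45 each.
Living: Quentin and Lydia — each takes 1/45.

Albert 2/15; Charles 2/45; Diana 2/45; George 2/45; Harriet 2/45; Judith 2/45; Lydia 1/45; Prudence 2/15; Quentin 1/45; Samuel 2/15; Victor 1/3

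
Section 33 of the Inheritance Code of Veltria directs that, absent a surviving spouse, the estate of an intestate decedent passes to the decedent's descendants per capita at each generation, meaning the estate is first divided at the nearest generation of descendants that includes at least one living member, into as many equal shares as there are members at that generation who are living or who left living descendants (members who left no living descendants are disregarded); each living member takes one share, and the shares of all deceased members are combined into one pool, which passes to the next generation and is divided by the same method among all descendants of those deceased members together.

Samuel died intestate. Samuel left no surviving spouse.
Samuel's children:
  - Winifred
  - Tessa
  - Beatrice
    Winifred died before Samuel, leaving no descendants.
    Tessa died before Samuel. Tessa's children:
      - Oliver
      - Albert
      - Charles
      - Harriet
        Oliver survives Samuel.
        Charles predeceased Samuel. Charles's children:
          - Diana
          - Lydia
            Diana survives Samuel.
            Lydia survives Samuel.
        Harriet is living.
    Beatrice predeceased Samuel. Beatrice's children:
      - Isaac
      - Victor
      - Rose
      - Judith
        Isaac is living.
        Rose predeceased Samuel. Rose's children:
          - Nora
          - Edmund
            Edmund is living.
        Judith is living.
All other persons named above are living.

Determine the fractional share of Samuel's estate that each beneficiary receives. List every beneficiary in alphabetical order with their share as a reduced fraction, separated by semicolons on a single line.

Albert 1/8; Diana 1/16; Edmund 1/16; Harriet 1/8; Isaac 1/8; Judith 1/8; Lydia 1/16; Nora 1/16; Oliver 1/8; Victor 1/8

There is no surviving spouse, so the entire estate passes to Samuel's descendants per capita at each generation.
No one at generation 1 (Tessa, Beatrice) is living; moving to the next generation.
At generation 2 (Oliver, Albert, Charles, Harriet, Isaac, Victor, Rose, Judith) there are 8 shares of (1)/8 = 1/8 each.
Living: Oliver, Albert, Harriet, Isaac, Victor, and Judith — each takes 1/8.
Deceased: Charles and Rose. Their combined 1/4 is pooled and carried to generation 3.
At generation 3 (Diana, Lydia, Nora, Edmund) there are 4 shares of (1/4)/4 = 1/16 each.
Living: Diana, Lydia, Nora, and Edmund — each takes 1/16.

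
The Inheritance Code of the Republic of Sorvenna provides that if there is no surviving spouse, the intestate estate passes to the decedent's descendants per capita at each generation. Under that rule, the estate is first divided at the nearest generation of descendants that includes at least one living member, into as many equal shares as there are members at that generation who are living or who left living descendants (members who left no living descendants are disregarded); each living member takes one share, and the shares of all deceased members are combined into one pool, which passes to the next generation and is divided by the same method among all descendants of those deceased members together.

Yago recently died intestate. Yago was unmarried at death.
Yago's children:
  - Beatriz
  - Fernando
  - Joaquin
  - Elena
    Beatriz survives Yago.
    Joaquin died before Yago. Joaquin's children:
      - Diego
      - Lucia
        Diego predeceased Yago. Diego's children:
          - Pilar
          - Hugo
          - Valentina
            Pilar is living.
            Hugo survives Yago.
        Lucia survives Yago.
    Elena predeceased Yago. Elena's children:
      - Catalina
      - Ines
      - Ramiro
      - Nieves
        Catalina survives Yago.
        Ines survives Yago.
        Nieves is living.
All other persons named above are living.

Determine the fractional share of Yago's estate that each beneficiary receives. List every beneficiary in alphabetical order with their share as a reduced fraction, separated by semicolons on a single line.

There is no surviving spouse, so the entire estate passes to Yago's descendants per capita at each generation.
At generation 1 (Beatriz, Fernando, Joaquin, Elena) there are 4 shares of (1)/4 = 1/4 each.
Living: Beatriz and Fernando — each takes 1/4.
Deceased: Joaquin and Elena. Their combined 1/2 is pooled and carried to generation 2.
At generation 2 (Diego, Lucia, Catalina, Ines, Ramiro, Nieves) there are 6 shares of (1/2)/6 = 1/12 each.
Living: Lucia, Catalina, Ines, Ramiro, and Nieves — each takes 1/12.
Deceased: Diego. That 1/12 share is carried to generation 3.
At generation 3 (Pilar, Hugo, Valentina) there are 3 shares of (1/12)/3 = 1/36 each.
Living: Pilar, Hugo, and Valentina — each takes 1/36.

Beatriz 1/4; Catalina 1/12; Fernando 1/4; Hugo 1/36; Ines 1/12; Lucia 1/12; Nieves 1/12; Pilar 1/36; Ramiro 1/12; Valentina 1/36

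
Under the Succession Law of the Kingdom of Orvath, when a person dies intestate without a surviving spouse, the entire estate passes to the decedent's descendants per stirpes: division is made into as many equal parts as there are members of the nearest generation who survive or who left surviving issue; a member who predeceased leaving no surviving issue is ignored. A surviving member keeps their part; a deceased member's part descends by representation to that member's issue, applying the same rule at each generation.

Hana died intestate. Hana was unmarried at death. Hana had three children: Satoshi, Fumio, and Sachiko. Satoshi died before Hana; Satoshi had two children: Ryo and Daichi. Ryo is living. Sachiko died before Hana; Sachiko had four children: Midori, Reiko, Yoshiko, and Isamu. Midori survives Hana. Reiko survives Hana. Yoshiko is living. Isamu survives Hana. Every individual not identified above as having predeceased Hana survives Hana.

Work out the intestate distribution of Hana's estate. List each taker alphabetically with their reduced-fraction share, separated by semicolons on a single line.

There is no surviving spouse, so the entire estate passes to Hana's descendants per stirpes.
The estate is divided into 3 equal shares of 1/3 among Satoshi, Fumio, Sachiko.
Satoshi predeceased; the 1/3 allotted to Satoshi's branch passes to Satoshi's issue by representation.
The 1/3 is divided into 2 equal shares of 1/6 among Ryo, Daichi.
Ryo is living and takes 1/6.
Daichi is living and takes 1/6.
Fumio is living and takes 1/3.
Sachiko predeceased; the 1/3 allotted to Sachiko's branch passes to Sachiko's issue by representation.
The 1/3 is divided into 4 equal shares of 1/12 among Midori, Reiko, Yoshiko, Isamu.
Midori is living and takes 1/12.
Reiko is living and takes 1/12.
Yoshiko is living and takes 1/12.
Isamu is living and takes 1/12.

Daichi 1/6; Fumio 1/3; Isamu 1/12; Midori 1/12; Reiko 1/12; Ryo 1/6; Yoshiko 1/12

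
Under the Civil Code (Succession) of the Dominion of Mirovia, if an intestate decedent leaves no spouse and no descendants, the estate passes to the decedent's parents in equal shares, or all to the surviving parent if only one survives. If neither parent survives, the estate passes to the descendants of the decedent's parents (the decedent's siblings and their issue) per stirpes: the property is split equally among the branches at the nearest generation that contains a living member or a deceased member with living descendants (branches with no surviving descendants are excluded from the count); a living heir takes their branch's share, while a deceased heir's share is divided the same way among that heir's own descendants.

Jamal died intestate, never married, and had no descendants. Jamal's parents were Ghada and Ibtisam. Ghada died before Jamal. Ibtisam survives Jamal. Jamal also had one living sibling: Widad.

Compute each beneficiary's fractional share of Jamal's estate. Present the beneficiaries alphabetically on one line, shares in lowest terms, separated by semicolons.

Only one parent, Ibtisam, survives, so Ibtisam takes the entire estate. The siblings take nothing because a surviving parent has priority.

Ibtisam 1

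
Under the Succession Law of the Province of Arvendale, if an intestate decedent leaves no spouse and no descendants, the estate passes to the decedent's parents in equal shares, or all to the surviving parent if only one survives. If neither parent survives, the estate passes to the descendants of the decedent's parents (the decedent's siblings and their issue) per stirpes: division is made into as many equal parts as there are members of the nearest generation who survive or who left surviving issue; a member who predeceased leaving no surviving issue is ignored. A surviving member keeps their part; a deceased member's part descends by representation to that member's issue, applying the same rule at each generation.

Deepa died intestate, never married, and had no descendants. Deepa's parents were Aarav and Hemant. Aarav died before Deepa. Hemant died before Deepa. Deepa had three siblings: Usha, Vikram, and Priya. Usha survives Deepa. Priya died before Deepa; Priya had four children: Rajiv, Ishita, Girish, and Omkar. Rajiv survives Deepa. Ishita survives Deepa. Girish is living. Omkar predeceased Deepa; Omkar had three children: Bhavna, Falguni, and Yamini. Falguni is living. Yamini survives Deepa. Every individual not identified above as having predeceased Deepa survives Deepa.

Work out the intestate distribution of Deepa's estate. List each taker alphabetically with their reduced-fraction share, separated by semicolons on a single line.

Bhavna 1/36; Falguni 1/36; Girish 1/12; Ishita 1/12; Rajiv 1/12; Usha 1/3; Vikram 1/3; Yamini 1/36

Neither parent survives and there are no descendants, so the estate passes to Deepa's siblings and their issue per stirpes.
The estate is divided into 3 equal shares of 1/3 among Usha, Vikram, Priya.
Usha is living and takes 1/3.
Vikram is living and takes 1/3.
Priya predeceased; the 1/3 allotted to Priya's branch passes to Priya's issue by representation.
The 1/3 is divided into 4 equal shares of 1/12 among Rajiv, Ishita, Girish, Omkar.
Rajiv is living and takes 1/12.
Ishita is living and takes 1/12.
Girish is living and takes 1/12.
Omkar predeceased; the 1/12 allotted to Omkar's branch passes to Omkar's issue by representation.
The 1/12 is divided into 3 equal shares of 1/36 among Bhavna, Falguni, Yamini.
Bhavna is living and takes 1/36.
Falguni is living and takes 1/36.
Yamini is living and takes 1/36.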